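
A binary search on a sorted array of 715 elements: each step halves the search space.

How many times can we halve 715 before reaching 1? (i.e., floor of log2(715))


715 / 2 = 357
357 / 2 = 178
178 / 2 = 89
89 / 2 = 44
44 / 2 = 22
22 / 2 = 11
11 / 2 = 5
5 / 2 = 2
2 / 2 = 1
Reached 1 after 9 halvings

9


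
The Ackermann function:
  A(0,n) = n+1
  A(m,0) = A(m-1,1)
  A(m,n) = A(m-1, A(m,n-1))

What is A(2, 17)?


A(2, 17) = A(1, A(2, 16))
  A(2, 16) = A(1, A(2, 15))
    A(2, 15) = A(1, A(2, 14))
      A(2, 14) = A(1, A(2, 13))
        A(2, 13) = A(1, A(2, 12))
          A(2, 12) = A(1, A(2, 11))
          A(2, 11) = A(1, A(2, 10))
          A(2, 10) = A(1, A(2, 9))
          A(2, 9) = A(1, A(2, 8))
          A(2, 8) = A(1, A(2, 7))
          A(2, 7) = A(1, A(2, 6))
          A(2, 6) = A(1, A(2, 5))
          A(2, 5) = A(1, A(2, 4))
          A(2, 4) = A(1, A(2, 3))
          A(2, 3) = A(1, A(2, 2))
          A(2, 2) = A(1, A(2, 1))
          A(2, 1) = A(1, A(2, 0))
          A(2, 0) = A(1, 1)
          A(1, 1) = A(0, A(1, 0))
          A(1, 0) = A(0, 1)
          A(0, 1) = 2
            = A(0, 2)
          A(0, 2) = 3
            = A(1, 3)
          A(1, 3) = A(0, A(1, 2))
... (trace truncated)
Result: A(2, 17) = 37

37


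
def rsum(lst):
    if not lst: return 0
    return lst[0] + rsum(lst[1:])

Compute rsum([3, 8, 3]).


rsum([3, 8, 3]) = 3 + rsum([8, 3])
rsum([8, 3]) = 8 + rsum([3])
rsum([3]) = 3 + rsum([])
rsum([]) = 0  (base case)
Total: 3 + 8 + 3 + 0 = 14

14


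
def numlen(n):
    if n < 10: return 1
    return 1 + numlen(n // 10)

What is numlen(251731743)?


numlen(251731743) = 1 + numlen(25173174)
numlen(25173174) = 1 + numlen(2517317)
numlen(2517317) = 1 + numlen(251731)
numlen(251731) = 1 + numlen(25173)
numlen(25173) = 1 + numlen(2517)
numlen(2517) = 1 + numlen(251)
numlen(251) = 1 + numlen(25)
numlen(25) = 1 + numlen(2)
numlen(2) = 1  (base case: 2 < 10)
Unwinding: 1 + 1 + 1 + 1 + 1 + 1 + 1 + 1 + 1 = 9

9


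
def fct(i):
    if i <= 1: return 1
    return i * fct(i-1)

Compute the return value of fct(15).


fct(15)
= 15 * fct(14)
= 15 * 14 * fct(13)
= 15 * 14 * 13 * fct(12)
= 15 * 14 * 13 * 12 * fct(11)
= 15 * 14 * 13 * 12 * 11 * fct(10)
= 15 * 14 * 13 * 12 * 11 * 10 * fct(9)
= 15 * 14 * 13 * 12 * 11 * 10 * 9 * fct(8)
= 15 * 14 * 13 * 12 * 11 * 10 * 9 * 8 * fct(7)
= 15 * 14 * 13 * 12 * 11 * 10 * 9 * 8 * 7 * fct(6)
= 15 * 14 * 13 * 12 * 11 * 10 * 9 * 8 * 7 * 6 * fct(5)
= 15 * 14 * 13 * 12 * 11 * 10 * 9 * 8 * 7 * 6 * 5 * fct(4)
= 15 * 14 * 13 * 12 * 11 * 10 * 9 * 8 * 7 * 6 * 5 * 4 * fct(3)
= 15 * 14 * 13 * 12 * 11 * 10 * 9 * 8 * 7 * 6 * 5 * 4 * 3 * fct(2)
= 15 * 14 * 13 * 12 * 11 * 10 * 9 * 8 * 7 * 6 * 5 * 4 * 3 * 2 * fct(1)
= 15 * 14 * 13 * 12 * 11 * 10 * 9 * 8 * 7 * 6 * 5 * 4 * 3 * 2 * 1
= 1307674368000

1307674368000


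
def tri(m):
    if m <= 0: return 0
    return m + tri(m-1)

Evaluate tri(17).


tri(17)
= 17 + 16 + 15 + 14 + 13 + 12 + 11 + 10 + 9 + 8 + 7 + 6 + 5 + 4 + 3 + 2 + 1 + tri(0)
= 17 + 16 + 15 + 14 + 13 + 12 + 11 + 10 + 9 + 8 + 7 + 6 + 5 + 4 + 3 + 2 + 1 + 0
= 153

153


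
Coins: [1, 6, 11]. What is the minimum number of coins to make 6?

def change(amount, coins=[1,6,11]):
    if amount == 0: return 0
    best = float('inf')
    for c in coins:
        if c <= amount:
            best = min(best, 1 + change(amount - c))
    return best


Building up with DP:
change(0) = 0
change(1) = min(1+change(0)=1+0=1) = 1
change(2) = min(1+change(1)=1+1=2) = 2
change(3) = min(1+change(2)=1+2=3) = 3
change(4) = min(1+change(3)=1+3=4) = 4
change(5) = min(1+change(4)=1+4=5) = 5
change(6) = min(1+change(5)=1+5=6, 1+change(0)=1+0=1) = 1

1


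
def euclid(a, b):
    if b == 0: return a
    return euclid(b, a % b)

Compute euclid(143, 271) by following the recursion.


euclid(143, 271) = euclid(271, 143)
euclid(271, 143) = euclid(143, 128)
euclid(143, 128) = euclid(128, 15)
euclid(128, 15) = euclid(15, 8)
euclid(15, 8) = euclid(8, 7)
euclid(8, 7) = euclid(7, 1)
euclid(7, 1) = euclid(1, 0)
euclid(1, 0) = 1  (base case)

1


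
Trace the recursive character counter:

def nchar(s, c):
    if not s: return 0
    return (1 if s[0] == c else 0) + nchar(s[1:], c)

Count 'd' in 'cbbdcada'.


s[0]='c' != 'd' -> 0
s[0]='b' != 'd' -> 0
s[0]='b' != 'd' -> 0
s[0]='d' == 'd' -> 1
s[0]='c' != 'd' -> 0
s[0]='a' != 'd' -> 0
s[0]='d' == 'd' -> 1
s[0]='a' != 'd' -> 0
Sum: 0 + 0 + 0 + 1 + 0 + 0 + 1 + 0 = 2

2


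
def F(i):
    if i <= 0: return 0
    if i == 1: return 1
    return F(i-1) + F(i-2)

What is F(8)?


Computing F(8) bottom-up:
F(0) = 0
F(1) = 1
F(2) = F(1) + F(0) = 1 + 0 = 1
F(3) = F(2) + F(1) = 1 + 1 = 2
F(4) = F(3) + F(2) = 2 + 1 = 3
F(5) = F(4) + F(3) = 3 + 2 = 5
F(6) = F(5) + F(4) = 5 + 3 = 8
F(7) = F(6) + F(5) = 8 + 5 = 13
F(8) = F(7) + F(6) = 13 + 8 = 21

21


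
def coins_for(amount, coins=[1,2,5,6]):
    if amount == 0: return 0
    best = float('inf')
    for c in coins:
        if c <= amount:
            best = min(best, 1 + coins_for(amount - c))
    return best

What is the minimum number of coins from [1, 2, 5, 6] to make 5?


Building up with DP:
coins_for(0) = 0
coins_for(1) = min(1+coins_for(0)=1+0=1) = 1
coins_for(2) = min(1+coins_for(1)=1+1=2, 1+coins_for(0)=1+0=1) = 1
coins_for(3) = min(1+coins_for(2)=1+1=2, 1+coins_for(1)=1+1=2) = 2
coins_for(4) = min(1+coins_for(3)=1+2=3, 1+coins_for(2)=1+1=2) = 2
coins_for(5) = min(1+coins_for(4)=1+2=3, 1+coins_for(3)=1+2=3, 1+coins_for(0)=1+0=1) = 1

1


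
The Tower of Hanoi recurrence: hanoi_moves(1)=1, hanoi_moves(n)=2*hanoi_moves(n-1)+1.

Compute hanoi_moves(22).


hanoi_moves(22) = 2 * hanoi_moves(21) + 1
hanoi_moves(21) = 2 * hanoi_moves(20) + 1
hanoi_moves(20) = 2 * hanoi_moves(19) + 1
hanoi_moves(19) = 2 * hanoi_moves(18) + 1
hanoi_moves(18) = 2 * hanoi_moves(17) + 1
hanoi_moves(17) = 2 * hanoi_moves(16) + 1
hanoi_moves(16) = 2 * hanoi_moves(15) + 1
hanoi_moves(15) = 2 * hanoi_moves(14) + 1
hanoi_moves(14) = 2 * hanoi_moves(13) + 1
hanoi_moves(13) = 2 * hanoi_moves(12) + 1
hanoi_moves(12) = 2 * hanoi_moves(11) + 1
hanoi_moves(11) = 2 * hanoi_moves(10) + 1
hanoi_moves(10) = 2 * hanoi_moves(9) + 1
hanoi_moves(9) = 2 * hanoi_moves(8) + 1
hanoi_moves(8) = 2 * hanoi_moves(7) + 1
hanoi_moves(7) = 2 * hanoi_moves(6) + 1
hanoi_moves(6) = 2 * hanoi_moves(5) + 1
hanoi_moves(5) = 2 * hanoi_moves(4) + 1
hanoi_moves(4) = 2 * hanoi_moves(3) + 1
hanoi_moves(3) = 2 * hanoi_moves(2) + 1
hanoi_moves(2) = 2 * hanoi_moves(1) + 1
hanoi_moves(1) = 1  (base case)
hanoi_moves(2) = 2 * 1 + 1 = 3
hanoi_moves(3) = 2 * 3 + 1 = 7
hanoi_moves(4) = 2 * 7 + 1 = 15
hanoi_moves(5) = 2 * 15 + 1 = 31
hanoi_moves(6) = 2 * 31 + 1 = 63
hanoi_moves(7) = 2 * 63 + 1 = 127
hanoi_moves(8) = 2 * 127 + 1 = 255
hanoi_moves(9) = 2 * 255 + 1 = 511
hanoi_moves(10) = 2 * 511 + 1 = 1023
hanoi_moves(11) = 2 * 1023 + 1 = 2047
hanoi_moves(12) = 2 * 2047 + 1 = 4095
hanoi_moves(13) = 2 * 4095 + 1 = 8191
hanoi_moves(14) = 2 * 8191 + 1 = 16383
hanoi_moves(15) = 2 * 16383 + 1 = 32767
hanoi_moves(16) = 2 * 32767 + 1 = 65535
hanoi_moves(17) = 2 * 65535 + 1 = 131071
hanoi_moves(18) = 2 * 131071 + 1 = 262143
hanoi_moves(19) = 2 * 262143 + 1 = 524287
hanoi_moves(20) = 2 * 524287 + 1 = 1048575
hanoi_moves(21) = 2 * 1048575 + 1 = 2097151
hanoi_moves(22) = 2 * 2097151 + 1 = 4194303

4194303


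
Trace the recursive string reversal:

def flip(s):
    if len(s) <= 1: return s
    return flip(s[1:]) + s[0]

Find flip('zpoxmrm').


flip('zpoxmrm') = flip('poxmrm') + 'z'
flip('poxmrm') = flip('oxmrm') + 'p'
flip('oxmrm') = flip('xmrm') + 'o'
flip('xmrm') = flip('mrm') + 'x'
flip('mrm') = flip('rm') + 'm'
flip('rm') = flip('m') + 'r'
flip('m') = 'm'  (base case)
Concatenating: 'm' + 'r' + 'm' + 'x' + 'o' + 'p' + 'z' = 'mrmxopz'

mrmxopz


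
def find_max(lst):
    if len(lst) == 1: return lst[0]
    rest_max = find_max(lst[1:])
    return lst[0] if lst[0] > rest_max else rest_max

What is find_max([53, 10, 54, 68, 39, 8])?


find_max([53, 10, 54, 68, 39, 8]): compare 53 with find_max([10, 54, 68, 39, 8])
find_max([10, 54, 68, 39, 8]): compare 10 with find_max([54, 68, 39, 8])
find_max([54, 68, 39, 8]): compare 54 with find_max([68, 39, 8])
find_max([68, 39, 8]): compare 68 with find_max([39, 8])
find_max([39, 8]): compare 39 with find_max([8])
find_max([8]) = 8  (base case)
Compare 39 with 8 -> 39
Compare 68 with 39 -> 68
Compare 54 with 68 -> 68
Compare 10 with 68 -> 68
Compare 53 with 68 -> 68

68


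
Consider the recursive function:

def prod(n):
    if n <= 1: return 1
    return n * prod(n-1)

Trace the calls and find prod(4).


prod(4)
= 4 * prod(3)
= 4 * 3 * prod(2)
= 4 * 3 * 2 * prod(1)
= 4 * 3 * 2 * 1
= 24

24


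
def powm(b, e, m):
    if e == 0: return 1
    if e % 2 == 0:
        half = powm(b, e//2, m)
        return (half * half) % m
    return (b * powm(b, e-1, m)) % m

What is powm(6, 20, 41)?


powm(6, 20, 41): e is even, compute powm(6, 10, 41)
  powm(6, 10, 41): e is even, compute powm(6, 5, 41)
    powm(6, 5, 41): e is odd, compute powm(6, 4, 41)
      powm(6, 4, 41): e is even, compute powm(6, 2, 41)
        powm(6, 2, 41): e is even, compute powm(6, 1, 41)
          powm(6, 1, 41): e is odd, compute powm(6, 0, 41)
          powm(6, 0, 41) = 1
          (6 * 1) % 41 = 6
        half=6, (6*6) % 41 = 36
      half=36, (36*36) % 41 = 25
    (6 * 25) % 41 = 27
  half=27, (27*27) % 41 = 32
half=32, (32*32) % 41 = 40

40


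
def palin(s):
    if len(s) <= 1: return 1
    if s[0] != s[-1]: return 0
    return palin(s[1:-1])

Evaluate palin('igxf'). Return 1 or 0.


palin('igxf'): s[0]='i' != s[-1]='f' -> return 0
Result: 0 (not a palindrome)

0


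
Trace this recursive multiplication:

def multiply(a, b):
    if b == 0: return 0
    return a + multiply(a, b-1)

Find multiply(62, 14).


multiply(62, 14) = 62 + multiply(62, 13)
multiply(62, 13) = 62 + multiply(62, 12)
multiply(62, 12) = 62 + multiply(62, 11)
multiply(62, 11) = 62 + multiply(62, 10)
multiply(62, 10) = 62 + multiply(62, 9)
multiply(62, 9) = 62 + multiply(62, 8)
multiply(62, 8) = 62 + multiply(62, 7)
multiply(62, 7) = 62 + multiply(62, 6)
multiply(62, 6) = 62 + multiply(62, 5)
multiply(62, 5) = 62 + multiply(62, 4)
multiply(62, 4) = 62 + multiply(62, 3)
multiply(62, 3) = 62 + multiply(62, 2)
multiply(62, 2) = 62 + multiply(62, 1)
multiply(62, 1) = 62 + multiply(62, 0)
multiply(62, 0) = 0  (base case)
Total: 62 + 62 + 62 + 62 + 62 + 62 + 62 + 62 + 62 + 62 + 62 + 62 + 62 + 62 + 0 = 868

868


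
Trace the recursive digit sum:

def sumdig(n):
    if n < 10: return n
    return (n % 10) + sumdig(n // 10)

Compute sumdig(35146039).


sumdig(35146039) = 9 + sumdig(3514603)
sumdig(3514603) = 3 + sumdig(351460)
sumdig(351460) = 0 + sumdig(35146)
sumdig(35146) = 6 + sumdig(3514)
sumdig(3514) = 4 + sumdig(351)
sumdig(351) = 1 + sumdig(35)
sumdig(35) = 5 + sumdig(3)
sumdig(3) = 3  (base case)
Total: 9 + 3 + 0 + 6 + 4 + 1 + 5 + 3 = 31

31


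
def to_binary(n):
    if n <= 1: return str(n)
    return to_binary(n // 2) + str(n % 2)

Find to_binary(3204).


to_binary(3204) = to_binary(1602) + '0'
to_binary(1602) = to_binary(801) + '0'
to_binary(801) = to_binary(400) + '1'
to_binary(400) = to_binary(200) + '0'
to_binary(200) = to_binary(100) + '0'
to_binary(100) = to_binary(50) + '0'
to_binary(50) = to_binary(25) + '0'
to_binary(25) = to_binary(12) + '1'
to_binary(12) = to_binary(6) + '0'
to_binary(6) = to_binary(3) + '0'
to_binary(3) = to_binary(1) + '1'
to_binary(1) = '1'  (base case)
Concatenating: '1' + '1' + '0' + '0' + '1' + '0' + '0' + '0' + '0' + '1' + '0' + '0' = '110010000100'

110010000100


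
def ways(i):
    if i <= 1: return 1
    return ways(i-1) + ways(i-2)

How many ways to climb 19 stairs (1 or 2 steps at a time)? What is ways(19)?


Building up from base cases:
ways(0) = 1
ways(1) = 1
ways(2) = ways(1) + ways(0) = 1 + 1 = 2
ways(3) = ways(2) + ways(1) = 2 + 1 = 3
ways(4) = ways(3) + ways(2) = 3 + 2 = 5
ways(5) = ways(4) + ways(3) = 5 + 3 = 8
ways(6) = ways(5) + ways(4) = 8 + 5 = 13
ways(7) = ways(6) + ways(5) = 13 + 8 = 21
ways(8) = ways(7) + ways(6) = 21 + 13 = 34
ways(9) = ways(8) + ways(7) = 34 + 21 = 55
ways(10) = ways(9) + ways(8) = 55 + 34 = 89
ways(11) = ways(10) + ways(9) = 89 + 55 = 144
ways(12) = ways(11) + ways(10) = 144 + 89 = 233
ways(13) = ways(12) + ways(11) = 233 + 144 = 377
ways(14) = ways(13) + ways(12) = 377 + 233 = 610
ways(15) = ways(14) + ways(13) = 610 + 377 = 987
ways(16) = ways(15) + ways(14) = 987 + 610 = 1597
ways(17) = ways(16) + ways(15) = 1597 + 987 = 2584
ways(18) = ways(17) + ways(16) = 2584 + 1597 = 4181
ways(19) = ways(18) + ways(17) = 4181 + 2584 = 6765

6765


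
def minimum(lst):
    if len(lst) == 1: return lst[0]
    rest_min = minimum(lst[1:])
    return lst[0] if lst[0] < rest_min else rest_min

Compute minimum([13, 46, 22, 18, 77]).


minimum([13, 46, 22, 18, 77]): compare 13 with minimum([46, 22, 18, 77])
minimum([46, 22, 18, 77]): compare 46 with minimum([22, 18, 77])
minimum([22, 18, 77]): compare 22 with minimum([18, 77])
minimum([18, 77]): compare 18 with minimum([77])
minimum([77]) = 77  (base case)
Compare 18 with 77 -> 18
Compare 22 with 18 -> 18
Compare 46 with 18 -> 18
Compare 13 with 18 -> 13

13


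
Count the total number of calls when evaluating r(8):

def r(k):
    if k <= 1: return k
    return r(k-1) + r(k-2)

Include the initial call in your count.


Let C(n) = total calls for r(n)
C(0) = 1, C(1) = 1
C(2) = 1 + C(1) + C(0) = 1 + 1 + 1 = 3
C(3) = 1 + C(2) + C(1) = 1 + 3 + 1 = 5
C(4) = 1 + C(3) + C(2) = 1 + 5 + 3 = 9
C(5) = 1 + C(4) + C(3) = 1 + 9 + 5 = 15
C(6) = 1 + C(5) + C(4) = 1 + 15 + 9 = 25
C(7) = 1 + C(6) + C(5) = 1 + 25 + 15 = 41
C(8) = 1 + C(7) + C(6) = 1 + 41 + 25 = 67

67


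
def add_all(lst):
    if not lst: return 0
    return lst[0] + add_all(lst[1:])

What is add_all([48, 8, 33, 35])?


add_all([48, 8, 33, 35]) = 48 + add_all([8, 33, 35])
add_all([8, 33, 35]) = 8 + add_all([33, 35])
add_all([33, 35]) = 33 + add_all([35])
add_all([35]) = 35 + add_all([])
add_all([]) = 0  (base case)
Total: 48 + 8 + 33 + 35 + 0 = 124

124


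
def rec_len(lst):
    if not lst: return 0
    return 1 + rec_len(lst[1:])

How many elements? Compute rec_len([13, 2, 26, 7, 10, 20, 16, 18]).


rec_len([13, 2, 26, 7, 10, 20, 16, 18]) = 1 + rec_len([2, 26, 7, 10, 20, 16, 18])
rec_len([2, 26, 7, 10, 20, 16, 18]) = 1 + rec_len([26, 7, 10, 20, 16, 18])
rec_len([26, 7, 10, 20, 16, 18]) = 1 + rec_len([7, 10, 20, 16, 18])
rec_len([7, 10, 20, 16, 18]) = 1 + rec_len([10, 20, 16, 18])
rec_len([10, 20, 16, 18]) = 1 + rec_len([20, 16, 18])
rec_len([20, 16, 18]) = 1 + rec_len([16, 18])
rec_len([16, 18]) = 1 + rec_len([18])
rec_len([18]) = 1 + rec_len([])
rec_len([]) = 0  (base case)
Unwinding: 1 + 1 + 1 + 1 + 1 + 1 + 1 + 1 + 0 = 8

8


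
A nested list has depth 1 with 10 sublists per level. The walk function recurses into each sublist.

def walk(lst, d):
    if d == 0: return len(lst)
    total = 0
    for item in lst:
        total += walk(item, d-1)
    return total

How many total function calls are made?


At depth 0 (root): 1 call
At depth 1: each of 1 parents calls walk on 10 children = 10 calls
Total: 1 + 10 = 11

11


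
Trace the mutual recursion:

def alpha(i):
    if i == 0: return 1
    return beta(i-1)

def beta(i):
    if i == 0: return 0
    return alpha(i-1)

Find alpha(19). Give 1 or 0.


alpha(19) = beta(18)
beta(18) = alpha(17)
alpha(17) = beta(16)
beta(16) = alpha(15)
alpha(15) = beta(14)
beta(14) = alpha(13)
alpha(13) = beta(12)
beta(12) = alpha(11)
alpha(11) = beta(10)
beta(10) = alpha(9)
alpha(9) = beta(8)
beta(8) = alpha(7)
alpha(7) = beta(6)
beta(6) = alpha(5)
alpha(5) = beta(4)
beta(4) = alpha(3)
alpha(3) = beta(2)
beta(2) = alpha(1)
alpha(1) = beta(0)
beta(0) = 0  (base case)
Result: 0

0


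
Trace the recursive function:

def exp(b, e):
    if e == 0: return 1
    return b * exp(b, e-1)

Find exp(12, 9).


exp(12, 9)
= 12 * exp(12, 8)
= 12 * 12 * exp(12, 7)
= 12 * 12 * 12 * exp(12, 6)
= 12 * 12 * 12 * 12 * exp(12, 5)
= 12 * 12 * 12 * 12 * 12 * exp(12, 4)
= 12 * 12 * 12 * 12 * 12 * 12 * exp(12, 3)
= 12 * 12 * 12 * 12 * 12 * 12 * 12 * exp(12, 2)
= 12 * 12 * 12 * 12 * 12 * 12 * 12 * 12 * exp(12, 1)
= 12 * 12 * 12 * 12 * 12 * 12 * 12 * 12 * 12 * exp(12, 0)
= 12 * 12 * 12 * 12 * 12 * 12 * 12 * 12 * 12 * 1
= 5159780352

5159780352


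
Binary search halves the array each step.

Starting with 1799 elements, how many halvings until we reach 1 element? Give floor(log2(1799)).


1799 / 2 = 899
899 / 2 = 449
449 / 2 = 224
224 / 2 = 112
112 / 2 = 56
56 / 2 = 28
28 / 2 = 14
14 / 2 = 7
7 / 2 = 3
3 / 2 = 1
Reached 1 after 10 halvings

10


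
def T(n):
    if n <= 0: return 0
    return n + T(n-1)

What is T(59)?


T(59)
= 59 + 58 + 57 + 56 + 55 + 54 + 53 + 52 + 51 + 50 + 49 + 48 + 47 + 46 + 45 + 44 + 43 + 42 + 41 + 40 + 39 + 38 + 37 + 36 + 35 + 34 + 33 + 32 + 31 + 30 + 29 + 28 + 27 + 26 + 25 + 24 + 23 + 22 + 21 + 20 + 19 + 18 + 17 + 16 + 15 + 14 + 13 + 12 + 11 + 10 + 9 + 8 + 7 + 6 + 5 + 4 + 3 + 2 + 1 + T(0)
= 59 + 58 + 57 + 56 + 55 + 54 + 53 + 52 + 51 + 50 + 49 + 48 + 47 + 46 + 45 + 44 + 43 + 42 + 41 + 40 + 39 + 38 + 37 + 36 + 35 + 34 + 33 + 32 + 31 + 30 + 29 + 28 + 27 + 26 + 25 + 24 + 23 + 22 + 21 + 20 + 19 + 18 + 17 + 16 + 15 + 14 + 13 + 12 + 11 + 10 + 9 + 8 + 7 + 6 + 5 + 4 + 3 + 2 + 1 + 0
= 1770

1770


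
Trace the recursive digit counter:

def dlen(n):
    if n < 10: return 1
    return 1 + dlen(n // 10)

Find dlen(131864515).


dlen(131864515) = 1 + dlen(13186451)
dlen(13186451) = 1 + dlen(1318645)
dlen(1318645) = 1 + dlen(131864)
dlen(131864) = 1 + dlen(13186)
dlen(13186) = 1 + dlen(1318)
dlen(1318) = 1 + dlen(131)
dlen(131) = 1 + dlen(13)
dlen(13) = 1 + dlen(1)
dlen(1) = 1  (base case: 1 < 10)
Unwinding: 1 + 1 + 1 + 1 + 1 + 1 + 1 + 1 + 1 = 9

9


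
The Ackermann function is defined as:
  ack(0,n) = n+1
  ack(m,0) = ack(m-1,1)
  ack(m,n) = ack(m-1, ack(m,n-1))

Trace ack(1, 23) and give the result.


ack(1, 23) = ack(0, ack(1, 22))
  ack(1, 22) = ack(0, ack(1, 21))
    ack(1, 21) = ack(0, ack(1, 20))
      ack(1, 20) = ack(0, ack(1, 19))
        ack(1, 19) = ack(0, ack(1, 18))
          ack(1, 18) = ack(0, ack(1, 17))
          ack(1, 17) = ack(0, ack(1, 16))
          ack(1, 16) = ack(0, ack(1, 15))
          ack(1, 15) = ack(0, ack(1, 14))
          ack(1, 14) = ack(0, ack(1, 13))
          ack(1, 13) = ack(0, ack(1, 12))
          ack(1, 12) = ack(0, ack(1, 11))
          ack(1, 11) = ack(0, ack(1, 10))
          ack(1, 10) = ack(0, ack(1, 9))
          ack(1, 9) = ack(0, ack(1, 8))
          ack(1, 8) = ack(0, ack(1, 7))
          ack(1, 7) = ack(0, ack(1, 6))
          ack(1, 6) = ack(0, ack(1, 5))
          ack(1, 5) = ack(0, ack(1, 4))
          ack(1, 4) = ack(0, ack(1, 3))
          ack(1, 3) = ack(0, ack(1, 2))
          ack(1, 2) = ack(0, ack(1, 1))
          ack(1, 1) = ack(0, ack(1, 0))
          ack(1, 0) = ack(0, 1)
          ack(0, 1) = 2
... (trace truncated)
Result: ack(1, 23) = 25

25


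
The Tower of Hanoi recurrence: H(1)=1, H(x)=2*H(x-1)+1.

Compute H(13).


H(13) = 2 * H(12) + 1
H(12) = 2 * H(11) + 1
H(11) = 2 * H(10) + 1
H(10) = 2 * H(9) + 1
H(9) = 2 * H(8) + 1
H(8) = 2 * H(7) + 1
H(7) = 2 * H(6) + 1
H(6) = 2 * H(5) + 1
H(5) = 2 * H(4) + 1
H(4) = 2 * H(3) + 1
H(3) = 2 * H(2) + 1
H(2) = 2 * H(1) + 1
H(1) = 1  (base case)
H(2) = 2 * 1 + 1 = 3
H(3) = 2 * 3 + 1 = 7
H(4) = 2 * 7 + 1 = 15
H(5) = 2 * 15 + 1 = 31
H(6) = 2 * 31 + 1 = 63
H(7) = 2 * 63 + 1 = 127
H(8) = 2 * 127 + 1 = 255
H(9) = 2 * 255 + 1 = 511
H(10) = 2 * 511 + 1 = 1023
H(11) = 2 * 1023 + 1 = 2047
H(12) = 2 * 2047 + 1 = 4095
H(13) = 2 * 4095 + 1 = 8191

8191


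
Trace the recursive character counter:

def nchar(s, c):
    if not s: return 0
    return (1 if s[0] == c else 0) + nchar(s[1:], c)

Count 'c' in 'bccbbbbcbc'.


s[0]='b' != 'c' -> 0
s[0]='c' == 'c' -> 1
s[0]='c' == 'c' -> 1
s[0]='b' != 'c' -> 0
s[0]='b' != 'c' -> 0
s[0]='b' != 'c' -> 0
s[0]='b' != 'c' -> 0
s[0]='c' == 'c' -> 1
s[0]='b' != 'c' -> 0
s[0]='c' == 'c' -> 1
Sum: 0 + 1 + 1 + 0 + 0 + 0 + 0 + 1 + 0 + 1 = 4

4


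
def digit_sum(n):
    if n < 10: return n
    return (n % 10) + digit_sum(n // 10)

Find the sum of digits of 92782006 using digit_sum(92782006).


digit_sum(92782006) = 6 + digit_sum(9278200)
digit_sum(9278200) = 0 + digit_sum(927820)
digit_sum(927820) = 0 + digit_sum(92782)
digit_sum(92782) = 2 + digit_sum(9278)
digit_sum(9278) = 8 + digit_sum(927)
digit_sum(927) = 7 + digit_sum(92)
digit_sum(92) = 2 + digit_sum(9)
digit_sum(9) = 9  (base case)
Total: 6 + 0 + 0 + 2 + 8 + 7 + 2 + 9 = 34

34


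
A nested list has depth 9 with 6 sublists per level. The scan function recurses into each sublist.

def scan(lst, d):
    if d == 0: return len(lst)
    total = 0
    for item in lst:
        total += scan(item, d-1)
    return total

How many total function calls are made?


At depth 0 (root): 1 call
At depth 1: each of 1 parents calls scan on 6 children = 6 calls
At depth 2: each of 6 parents calls scan on 6 children = 36 calls
At depth 3: each of 36 parents calls scan on 6 children = 216 calls
At depth 4: each of 216 parents calls scan on 6 children = 1296 calls
At depth 5: each of 1296 parents calls scan on 6 children = 7776 calls
At depth 6: each of 7776 parents calls scan on 6 children = 46656 calls
At depth 7: each of 46656 parents calls scan on 6 children = 279936 calls
At depth 8: each of 279936 parents calls scan on 6 children = 1679616 calls
At depth 9: each of 1679616 parents calls scan on 6 children = 10077696 calls
Total: 1 + 6 + 36 + 216 + 1296 + 7776 + 46656 + 279936 + 1679616 + 10077696 = 12093235

12093235


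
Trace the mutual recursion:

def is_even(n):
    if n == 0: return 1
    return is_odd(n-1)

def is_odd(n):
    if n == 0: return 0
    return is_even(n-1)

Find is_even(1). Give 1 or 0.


is_even(1) = is_odd(0)
is_odd(0) = 0  (base case)
Result: 0

0


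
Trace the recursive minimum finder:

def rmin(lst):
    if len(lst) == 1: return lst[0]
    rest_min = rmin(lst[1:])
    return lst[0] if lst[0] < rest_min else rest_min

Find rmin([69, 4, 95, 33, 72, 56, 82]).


rmin([69, 4, 95, 33, 72, 56, 82]): compare 69 with rmin([4, 95, 33, 72, 56, 82])
rmin([4, 95, 33, 72, 56, 82]): compare 4 with rmin([95, 33, 72, 56, 82])
rmin([95, 33, 72, 56, 82]): compare 95 with rmin([33, 72, 56, 82])
rmin([33, 72, 56, 82]): compare 33 with rmin([72, 56, 82])
rmin([72, 56, 82]): compare 72 with rmin([56, 82])
rmin([56, 82]): compare 56 with rmin([82])
rmin([82]) = 82  (base case)
Compare 56 with 82 -> 56
Compare 72 with 56 -> 56
Compare 33 with 56 -> 33
Compare 95 with 33 -> 33
Compare 4 with 33 -> 4
Compare 69 with 4 -> 4

4


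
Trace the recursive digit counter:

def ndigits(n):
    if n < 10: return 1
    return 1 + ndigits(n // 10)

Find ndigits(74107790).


ndigits(74107790) = 1 + ndigits(7410779)
ndigits(7410779) = 1 + ndigits(741077)
ndigits(741077) = 1 + ndigits(74107)
ndigits(74107) = 1 + ndigits(7410)
ndigits(7410) = 1 + ndigits(741)
ndigits(741) = 1 + ndigits(74)
ndigits(74) = 1 + ndigits(7)
ndigits(7) = 1  (base case: 7 < 10)
Unwinding: 1 + 1 + 1 + 1 + 1 + 1 + 1 + 1 = 8

8


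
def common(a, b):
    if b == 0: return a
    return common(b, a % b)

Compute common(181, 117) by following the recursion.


common(181, 117) = common(117, 64)
common(117, 64) = common(64, 53)
common(64, 53) = common(53, 11)
common(53, 11) = common(11, 9)
common(11, 9) = common(9, 2)
common(9, 2) = common(2, 1)
common(2, 1) = common(1, 0)
common(1, 0) = 1  (base case)

1


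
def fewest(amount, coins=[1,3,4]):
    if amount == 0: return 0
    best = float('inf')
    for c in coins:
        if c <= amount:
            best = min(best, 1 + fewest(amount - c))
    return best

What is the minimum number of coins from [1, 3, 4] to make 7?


Building up with DP:
fewest(0) = 0
fewest(1) = min(1+fewest(0)=1+0=1) = 1
fewest(2) = min(1+fewest(1)=1+1=2) = 2
fewest(3) = min(1+fewest(2)=1+2=3, 1+fewest(0)=1+0=1) = 1
fewest(4) = min(1+fewest(3)=1+1=2, 1+fewest(1)=1+1=2, 1+fewest(0)=1+0=1) = 1
fewest(5) = min(1+fewest(4)=1+1=2, 1+fewest(2)=1+2=3, 1+fewest(1)=1+1=2) = 2
fewest(6) = min(1+fewest(5)=1+2=3, 1+fewest(3)=1+1=2, 1+fewest(2)=1+2=3) = 2
fewest(7) = min(1+fewest(6)=1+2=3, 1+fewest(4)=1+1=2, 1+fewest(3)=1+1=2) = 2

2


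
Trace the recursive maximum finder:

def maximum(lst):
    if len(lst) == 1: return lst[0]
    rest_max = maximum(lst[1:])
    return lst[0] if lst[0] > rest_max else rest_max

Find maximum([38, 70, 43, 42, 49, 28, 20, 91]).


maximum([38, 70, 43, 42, 49, 28, 20, 91]): compare 38 with maximum([70, 43, 42, 49, 28, 20, 91])
maximum([70, 43, 42, 49, 28, 20, 91]): compare 70 with maximum([43, 42, 49, 28, 20, 91])
maximum([43, 42, 49, 28, 20, 91]): compare 43 with maximum([42, 49, 28, 20, 91])
maximum([42, 49, 28, 20, 91]): compare 42 with maximum([49, 28, 20, 91])
maximum([49, 28, 20, 91]): compare 49 with maximum([28, 20, 91])
maximum([28, 20, 91]): compare 28 with maximum([20, 91])
maximum([20, 91]): compare 20 with maximum([91])
maximum([91]) = 91  (base case)
Compare 20 with 91 -> 91
Compare 28 with 91 -> 91
Compare 49 with 91 -> 91
Compare 42 with 91 -> 91
Compare 43 with 91 -> 91
Compare 70 with 91 -> 91
Compare 38 with 91 -> 91

91


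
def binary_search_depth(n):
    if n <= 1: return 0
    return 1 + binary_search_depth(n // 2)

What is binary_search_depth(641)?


641 / 2 = 320
320 / 2 = 160
160 / 2 = 80
80 / 2 = 40
40 / 2 = 20
20 / 2 = 10
10 / 2 = 5
5 / 2 = 2
2 / 2 = 1
Reached 1 after 9 halvings

9


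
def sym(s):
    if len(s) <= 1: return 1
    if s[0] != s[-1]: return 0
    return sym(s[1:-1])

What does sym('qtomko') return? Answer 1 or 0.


sym('qtomko'): s[0]='q' != s[-1]='o' -> return 0
Result: 0 (not a palindrome)

0


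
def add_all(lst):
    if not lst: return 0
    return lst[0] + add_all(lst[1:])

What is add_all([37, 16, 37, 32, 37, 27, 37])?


add_all([37, 16, 37, 32, 37, 27, 37]) = 37 + add_all([16, 37, 32, 37, 27, 37])
add_all([16, 37, 32, 37, 27, 37]) = 16 + add_all([37, 32, 37, 27, 37])
add_all([37, 32, 37, 27, 37]) = 37 + add_all([32, 37, 27, 37])
add_all([32, 37, 27, 37]) = 32 + add_all([37, 27, 37])
add_all([37, 27, 37]) = 37 + add_all([27, 37])
add_all([27, 37]) = 27 + add_all([37])
add_all([37]) = 37 + add_all([])
add_all([]) = 0  (base case)
Total: 37 + 16 + 37 + 32 + 37 + 27 + 37 + 0 = 223

223


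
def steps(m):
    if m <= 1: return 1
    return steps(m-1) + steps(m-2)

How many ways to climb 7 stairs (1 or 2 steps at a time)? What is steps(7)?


Building up from base cases:
steps(0) = 1
steps(1) = 1
steps(2) = steps(1) + steps(0) = 1 + 1 = 2
steps(3) = steps(2) + steps(1) = 2 + 1 = 3
steps(4) = steps(3) + steps(2) = 3 + 2 = 5
steps(5) = steps(4) + steps(3) = 5 + 3 = 8
steps(6) = steps(5) + steps(4) = 8 + 5 = 13
steps(7) = steps(6) + steps(5) = 13 + 8 = 21

21


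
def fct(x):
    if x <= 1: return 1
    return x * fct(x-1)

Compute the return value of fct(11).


fct(11)
= 11 * fct(10)
= 11 * 10 * fct(9)
= 11 * 10 * 9 * fct(8)
= 11 * 10 * 9 * 8 * fct(7)
= 11 * 10 * 9 * 8 * 7 * fct(6)
= 11 * 10 * 9 * 8 * 7 * 6 * fct(5)
= 11 * 10 * 9 * 8 * 7 * 6 * 5 * fct(4)
= 11 * 10 * 9 * 8 * 7 * 6 * 5 * 4 * fct(3)
= 11 * 10 * 9 * 8 * 7 * 6 * 5 * 4 * 3 * fct(2)
= 11 * 10 * 9 * 8 * 7 * 6 * 5 * 4 * 3 * 2 * fct(1)
= 11 * 10 * 9 * 8 * 7 * 6 * 5 * 4 * 3 * 2 * 1
= 39916800

39916800


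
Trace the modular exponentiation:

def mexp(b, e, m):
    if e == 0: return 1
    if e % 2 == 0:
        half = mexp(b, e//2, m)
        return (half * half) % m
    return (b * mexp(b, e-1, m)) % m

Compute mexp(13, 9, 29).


mexp(13, 9, 29): e is odd, compute mexp(13, 8, 29)
  mexp(13, 8, 29): e is even, compute mexp(13, 4, 29)
    mexp(13, 4, 29): e is even, compute mexp(13, 2, 29)
      mexp(13, 2, 29): e is even, compute mexp(13, 1, 29)
        mexp(13, 1, 29): e is odd, compute mexp(13, 0, 29)
          mexp(13, 0, 29) = 1
        (13 * 1) % 29 = 13
      half=13, (13*13) % 29 = 24
    half=24, (24*24) % 29 = 25
  half=25, (25*25) % 29 = 16
(13 * 16) % 29 = 5

5


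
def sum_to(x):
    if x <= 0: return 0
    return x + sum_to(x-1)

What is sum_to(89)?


sum_to(89)
= 89 + 88 + 87 + 86 + 85 + 84 + 83 + 82 + 81 + 80 + 79 + 78 + 77 + 76 + 75 + 74 + 73 + 72 + 71 + 70 + 69 + 68 + 67 + 66 + 65 + 64 + 63 + 62 + 61 + 60 + 59 + 58 + 57 + 56 + 55 + 54 + 53 + 52 + 51 + 50 + 49 + 48 + 47 + 46 + 45 + 44 + 43 + 42 + 41 + 40 + 39 + 38 + 37 + 36 + 35 + 34 + 33 + 32 + 31 + 30 + 29 + 28 + 27 + 26 + 25 + 24 + 23 + 22 + 21 + 20 + 19 + 18 + 17 + 16 + 15 + 14 + 13 + 12 + 11 + 10 + 9 + 8 + 7 + 6 + 5 + 4 + 3 + 2 + 1 + sum_to(0)
= 89 + 88 + 87 + 86 + 85 + 84 + 83 + 82 + 81 + 80 + 79 + 78 + 77 + 76 + 75 + 74 + 73 + 72 + 71 + 70 + 69 + 68 + 67 + 66 + 65 + 64 + 63 + 62 + 61 + 60 + 59 + 58 + 57 + 56 + 55 + 54 + 53 + 52 + 51 + 50 + 49 + 48 + 47 + 46 + 45 + 44 + 43 + 42 + 41 + 40 + 39 + 38 + 37 + 36 + 35 + 34 + 33 + 32 + 31 + 30 + 29 + 28 + 27 + 26 + 25 + 24 + 23 + 22 + 21 + 20 + 19 + 18 + 17 + 16 + 15 + 14 + 13 + 12 + 11 + 10 + 9 + 8 + 7 + 6 + 5 + 4 + 3 + 2 + 1 + 0
= 4005

4005


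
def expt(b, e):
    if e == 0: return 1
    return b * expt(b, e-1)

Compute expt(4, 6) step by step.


expt(4, 6)
= 4 * expt(4, 5)
= 4 * 4 * expt(4, 4)
= 4 * 4 * 4 * expt(4, 3)
= 4 * 4 * 4 * 4 * expt(4, 2)
= 4 * 4 * 4 * 4 * 4 * expt(4, 1)
= 4 * 4 * 4 * 4 * 4 * 4 * expt(4, 0)
= 4 * 4 * 4 * 4 * 4 * 4 * 1
= 4096

4096


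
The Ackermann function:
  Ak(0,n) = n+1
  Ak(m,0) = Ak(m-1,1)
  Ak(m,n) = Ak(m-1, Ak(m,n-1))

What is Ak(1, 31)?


Ak(1, 31) = Ak(0, Ak(1, 30))
  Ak(1, 30) = Ak(0, Ak(1, 29))
    Ak(1, 29) = Ak(0, Ak(1, 28))
      Ak(1, 28) = Ak(0, Ak(1, 27))
        Ak(1, 27) = Ak(0, Ak(1, 26))
          Ak(1, 26) = Ak(0, Ak(1, 25))
          Ak(1, 25) = Ak(0, Ak(1, 24))
          Ak(1, 24) = Ak(0, Ak(1, 23))
          Ak(1, 23) = Ak(0, Ak(1, 22))
          Ak(1, 22) = Ak(0, Ak(1, 21))
          Ak(1, 21) = Ak(0, Ak(1, 20))
          Ak(1, 20) = Ak(0, Ak(1, 19))
          Ak(1, 19) = Ak(0, Ak(1, 18))
          Ak(1, 18) = Ak(0, Ak(1, 17))
          Ak(1, 17) = Ak(0, Ak(1, 16))
          Ak(1, 16) = Ak(0, Ak(1, 15))
          Ak(1, 15) = Ak(0, Ak(1, 14))
          Ak(1, 14) = Ak(0, Ak(1, 13))
          Ak(1, 13) = Ak(0, Ak(1, 12))
          Ak(1, 12) = Ak(0, Ak(1, 11))
          Ak(1, 11) = Ak(0, Ak(1, 10))
          Ak(1, 10) = Ak(0, Ak(1, 9))
          Ak(1, 9) = Ak(0, Ak(1, 8))
          Ak(1, 8) = Ak(0, Ak(1, 7))
          Ak(1, 7) = Ak(0, Ak(1, 6))
... (trace truncated)
Result: Ak(1, 31) = 33

33


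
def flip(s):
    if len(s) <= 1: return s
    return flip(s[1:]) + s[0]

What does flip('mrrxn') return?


flip('mrrxn') = flip('rrxn') + 'm'
flip('rrxn') = flip('rxn') + 'r'
flip('rxn') = flip('xn') + 'r'
flip('xn') = flip('n') + 'x'
flip('n') = 'n'  (base case)
Concatenating: 'n' + 'x' + 'r' + 'r' + 'm' = 'nxrrm'

nxrrm


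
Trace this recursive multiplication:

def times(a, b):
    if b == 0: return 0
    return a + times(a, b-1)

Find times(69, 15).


times(69, 15) = 69 + times(69, 14)
times(69, 14) = 69 + times(69, 13)
times(69, 13) = 69 + times(69, 12)
times(69, 12) = 69 + times(69, 11)
times(69, 11) = 69 + times(69, 10)
times(69, 10) = 69 + times(69, 9)
times(69, 9) = 69 + times(69, 8)
times(69, 8) = 69 + times(69, 7)
times(69, 7) = 69 + times(69, 6)
times(69, 6) = 69 + times(69, 5)
times(69, 5) = 69 + times(69, 4)
times(69, 4) = 69 + times(69, 3)
times(69, 3) = 69 + times(69, 2)
times(69, 2) = 69 + times(69, 1)
times(69, 1) = 69 + times(69, 0)
times(69, 0) = 0  (base case)
Total: 69 + 69 + 69 + 69 + 69 + 69 + 69 + 69 + 69 + 69 + 69 + 69 + 69 + 69 + 69 + 0 = 1035

1035


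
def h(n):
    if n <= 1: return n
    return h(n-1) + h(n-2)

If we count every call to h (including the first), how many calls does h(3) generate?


Let C(n) = total calls for h(n)
C(0) = 1, C(1) = 1
C(2) = 1 + C(1) + C(0) = 1 + 1 + 1 = 3
C(3) = 1 + C(2) + C(1) = 1 + 3 + 1 = 5

5


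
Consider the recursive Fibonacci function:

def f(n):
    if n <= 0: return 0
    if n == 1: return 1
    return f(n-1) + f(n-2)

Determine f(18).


Computing f(18) bottom-up:
f(0) = 0
f(1) = 1
f(2) = f(1) + f(0) = 1 + 0 = 1
f(3) = f(2) + f(1) = 1 + 1 = 2
f(4) = f(3) + f(2) = 2 + 1 = 3
f(5) = f(4) + f(3) = 3 + 2 = 5
f(6) = f(5) + f(4) = 5 + 3 = 8
f(7) = f(6) + f(5) = 8 + 5 = 13
f(8) = f(7) + f(6) = 13 + 8 = 21
f(9) = f(8) + f(7) = 21 + 13 = 34
f(10) = f(9) + f(8) = 34 + 21 = 55
f(11) = f(10) + f(9) = 55 + 34 = 89
f(12) = f(11) + f(10) = 89 + 55 = 144
f(13) = f(12) + f(11) = 144 + 89 = 233
f(14) = f(13) + f(12) = 233 + 144 = 377
f(15) = f(14) + f(13) = 377 + 233 = 610
f(16) = f(15) + f(14) = 610 + 377 = 987
f(17) = f(16) + f(15) = 987 + 610 = 1597
f(18) = f(17) + f(16) = 1597 + 987 = 2584

2584


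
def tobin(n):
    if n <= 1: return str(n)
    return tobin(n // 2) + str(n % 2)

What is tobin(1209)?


tobin(1209) = tobin(604) + '1'
tobin(604) = tobin(302) + '0'
tobin(302) = tobin(151) + '0'
tobin(151) = tobin(75) + '1'
tobin(75) = tobin(37) + '1'
tobin(37) = tobin(18) + '1'
tobin(18) = tobin(9) + '0'
tobin(9) = tobin(4) + '1'
tobin(4) = tobin(2) + '0'
tobin(2) = tobin(1) + '0'
tobin(1) = '1'  (base case)
Concatenating: '1' + '0' + '0' + '1' + '0' + '1' + '1' + '1' + '0' + '0' + '1' = '10010111001'

10010111001


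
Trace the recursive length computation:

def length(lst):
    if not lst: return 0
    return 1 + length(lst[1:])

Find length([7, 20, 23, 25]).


length([7, 20, 23, 25]) = 1 + length([20, 23, 25])
length([20, 23, 25]) = 1 + length([23, 25])
length([23, 25]) = 1 + length([25])
length([25]) = 1 + length([])
length([]) = 0  (base case)
Unwinding: 1 + 1 + 1 + 1 + 0 = 4

4


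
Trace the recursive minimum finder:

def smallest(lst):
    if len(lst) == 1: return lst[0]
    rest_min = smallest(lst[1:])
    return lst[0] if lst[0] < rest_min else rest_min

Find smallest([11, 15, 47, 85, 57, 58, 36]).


smallest([11, 15, 47, 85, 57, 58, 36]): compare 11 with smallest([15, 47, 85, 57, 58, 36])
smallest([15, 47, 85, 57, 58, 36]): compare 15 with smallest([47, 85, 57, 58, 36])
smallest([47, 85, 57, 58, 36]): compare 47 with smallest([85, 57, 58, 36])
smallest([85, 57, 58, 36]): compare 85 with smallest([57, 58, 36])
smallest([57, 58, 36]): compare 57 with smallest([58, 36])
smallest([58, 36]): compare 58 with smallest([36])
smallest([36]) = 36  (base case)
Compare 58 with 36 -> 36
Compare 57 with 36 -> 36
Compare 85 with 36 -> 36
Compare 47 with 36 -> 36
Compare 15 with 36 -> 15
Compare 11 with 15 -> 11

11


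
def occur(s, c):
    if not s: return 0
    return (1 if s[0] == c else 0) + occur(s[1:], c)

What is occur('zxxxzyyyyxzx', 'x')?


s[0]='z' != 'x' -> 0
s[0]='x' == 'x' -> 1
s[0]='x' == 'x' -> 1
s[0]='x' == 'x' -> 1
s[0]='z' != 'x' -> 0
s[0]='y' != 'x' -> 0
s[0]='y' != 'x' -> 0
s[0]='y' != 'x' -> 0
s[0]='y' != 'x' -> 0
s[0]='x' == 'x' -> 1
s[0]='z' != 'x' -> 0
s[0]='x' == 'x' -> 1
Sum: 0 + 1 + 1 + 1 + 0 + 0 + 0 + 0 + 0 + 1 + 0 + 1 = 5

5


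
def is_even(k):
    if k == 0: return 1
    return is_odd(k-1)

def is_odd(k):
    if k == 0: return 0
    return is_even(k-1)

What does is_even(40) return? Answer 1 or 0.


is_even(40) = is_odd(39)
is_odd(39) = is_even(38)
is_even(38) = is_odd(37)
is_odd(37) = is_even(36)
is_even(36) = is_odd(35)
is_odd(35) = is_even(34)
is_even(34) = is_odd(33)
is_odd(33) = is_even(32)
is_even(32) = is_odd(31)
is_odd(31) = is_even(30)
is_even(30) = is_odd(29)
is_odd(29) = is_even(28)
is_even(28) = is_odd(27)
is_odd(27) = is_even(26)
is_even(26) = is_odd(25)
is_odd(25) = is_even(24)
is_even(24) = is_odd(23)
is_odd(23) = is_even(22)
is_even(22) = is_odd(21)
is_odd(21) = is_even(20)
is_even(20) = is_odd(19)
is_odd(19) = is_even(18)
is_even(18) = is_odd(17)
is_odd(17) = is_even(16)
is_even(16) = is_odd(15)
is_odd(15) = is_even(14)
is_even(14) = is_odd(13)
is_odd(13) = is_even(12)
is_even(12) = is_odd(11)
is_odd(11) = is_even(10)
is_even(10) = is_odd(9)
is_odd(9) = is_even(8)
is_even(8) = is_odd(7)
is_odd(7) = is_even(6)
is_even(6) = is_odd(5)
is_odd(5) = is_even(4)
is_even(4) = is_odd(3)
is_odd(3) = is_even(2)
is_even(2) = is_odd(1)
is_odd(1) = is_even(0)
is_even(0) = 1  (base case)
Result: 1

1


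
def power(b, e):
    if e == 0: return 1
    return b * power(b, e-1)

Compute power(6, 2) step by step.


power(6, 2)
= 6 * power(6, 1)
= 6 * 6 * power(6, 0)
= 6 * 6 * 1
= 36

36


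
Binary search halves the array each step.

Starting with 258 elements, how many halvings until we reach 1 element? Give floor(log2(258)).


258 / 2 = 129
129 / 2 = 64
64 / 2 = 32
32 / 2 = 16
16 / 2 = 8
8 / 2 = 4
4 / 2 = 2
2 / 2 = 1
Reached 1 after 8 halvings

8


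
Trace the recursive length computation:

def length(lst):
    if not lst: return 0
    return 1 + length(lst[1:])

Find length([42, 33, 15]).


length([42, 33, 15]) = 1 + length([33, 15])
length([33, 15]) = 1 + length([15])
length([15]) = 1 + length([])
length([]) = 0  (base case)
Unwinding: 1 + 1 + 1 + 0 = 3

3


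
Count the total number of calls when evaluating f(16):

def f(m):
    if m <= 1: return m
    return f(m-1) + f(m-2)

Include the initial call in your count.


Let C(n) = total calls for f(n)
C(0) = 1, C(1) = 1
C(2) = 1 + C(1) + C(0) = 1 + 1 + 1 = 3
C(3) = 1 + C(2) + C(1) = 1 + 3 + 1 = 5
C(4) = 1 + C(3) + C(2) = 1 + 5 + 3 = 9
C(5) = 1 + C(4) + C(3) = 1 + 9 + 5 = 15
C(6) = 1 + C(5) + C(4) = 1 + 15 + 9 = 25
C(7) = 1 + C(6) + C(5) = 1 + 25 + 15 = 41
C(8) = 1 + C(7) + C(6) = 1 + 41 + 25 = 67
C(9) = 1 + C(8) + C(7) = 1 + 67 + 41 = 109
C(10) = 1 + C(9) + C(8) = 1 + 109 + 67 = 177
C(11) = 1 + C(10) + C(9) = 1 + 177 + 109 = 287
C(12) = 1 + C(11) + C(10) = 1 + 287 + 177 = 465
C(13) = 1 + C(12) + C(11) = 1 + 465 + 287 = 753
C(14) = 1 + C(13) + C(12) = 1 + 753 + 465 = 1219
C(15) = 1 + C(14) + C(13) = 1 + 1219 + 753 = 1973
C(16) = 1 + C(15) + C(14) = 1 + 1973 + 1219 = 3193

3193


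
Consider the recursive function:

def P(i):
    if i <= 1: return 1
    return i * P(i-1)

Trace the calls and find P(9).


P(9)
= 9 * P(8)
= 9 * 8 * P(7)
= 9 * 8 * 7 * P(6)
= 9 * 8 * 7 * 6 * P(5)
= 9 * 8 * 7 * 6 * 5 * P(4)
= 9 * 8 * 7 * 6 * 5 * 4 * P(3)
= 9 * 8 * 7 * 6 * 5 * 4 * 3 * P(2)
= 9 * 8 * 7 * 6 * 5 * 4 * 3 * 2 * P(1)
= 9 * 8 * 7 * 6 * 5 * 4 * 3 * 2 * 1
= 362880

362880


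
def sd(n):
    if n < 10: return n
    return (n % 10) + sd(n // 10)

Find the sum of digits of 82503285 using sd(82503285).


sd(82503285) = 5 + sd(8250328)
sd(8250328) = 8 + sd(825032)
sd(825032) = 2 + sd(82503)
sd(82503) = 3 + sd(8250)
sd(8250) = 0 + sd(825)
sd(825) = 5 + sd(82)
sd(82) = 2 + sd(8)
sd(8) = 8  (base case)
Total: 5 + 8 + 2 + 3 + 0 + 5 + 2 + 8 = 33

33


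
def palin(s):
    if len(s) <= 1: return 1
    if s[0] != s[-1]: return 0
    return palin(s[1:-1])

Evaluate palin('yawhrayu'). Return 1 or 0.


palin('yawhrayu'): s[0]='y' != s[-1]='u' -> return 0
Result: 0 (not a palindrome)

0


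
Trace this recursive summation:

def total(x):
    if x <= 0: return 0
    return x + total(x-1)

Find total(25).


total(25)
= 25 + 24 + 23 + 22 + 21 + 20 + 19 + 18 + 17 + 16 + 15 + 14 + 13 + 12 + 11 + 10 + 9 + 8 + 7 + 6 + 5 + 4 + 3 + 2 + 1 + total(0)
= 25 + 24 + 23 + 22 + 21 + 20 + 19 + 18 + 17 + 16 + 15 + 14 + 13 + 12 + 11 + 10 + 9 + 8 + 7 + 6 + 5 + 4 + 3 + 2 + 1 + 0
= 325

325


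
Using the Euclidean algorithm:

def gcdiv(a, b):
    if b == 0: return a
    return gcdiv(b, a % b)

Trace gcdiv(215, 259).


gcdiv(215, 259) = gcdiv(259, 215)
gcdiv(259, 215) = gcdiv(215, 44)
gcdiv(215, 44) = gcdiv(44, 39)
gcdiv(44, 39) = gcdiv(39, 5)
gcdiv(39, 5) = gcdiv(5, 4)
gcdiv(5, 4) = gcdiv(4, 1)
gcdiv(4, 1) = gcdiv(1, 0)
gcdiv(1, 0) = 1  (base case)

1


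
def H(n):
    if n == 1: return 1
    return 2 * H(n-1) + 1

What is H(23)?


H(23) = 2 * H(22) + 1
H(22) = 2 * H(21) + 1
H(21) = 2 * H(20) + 1
H(20) = 2 * H(19) + 1
H(19) = 2 * H(18) + 1
H(18) = 2 * H(17) + 1
H(17) = 2 * H(16) + 1
H(16) = 2 * H(15) + 1
H(15) = 2 * H(14) + 1
H(14) = 2 * H(13) + 1
H(13) = 2 * H(12) + 1
H(12) = 2 * H(11) + 1
H(11) = 2 * H(10) + 1
H(10) = 2 * H(9) + 1
H(9) = 2 * H(8) + 1
H(8) = 2 * H(7) + 1
H(7) = 2 * H(6) + 1
H(6) = 2 * H(5) + 1
H(5) = 2 * H(4) + 1
H(4) = 2 * H(3) + 1
H(3) = 2 * H(2) + 1
H(2) = 2 * H(1) + 1
H(1) = 1  (base case)
H(2) = 2 * 1 + 1 = 3
H(3) = 2 * 3 + 1 = 7
H(4) = 2 * 7 + 1 = 15
H(5) = 2 * 15 + 1 = 31
H(6) = 2 * 31 + 1 = 63
H(7) = 2 * 63 + 1 = 127
H(8) = 2 * 127 + 1 = 255
H(9) = 2 * 255 + 1 = 511
H(10) = 2 * 511 + 1 = 1023
H(11) = 2 * 1023 + 1 = 2047
H(12) = 2 * 2047 + 1 = 4095
H(13) = 2 * 4095 + 1 = 8191
H(14) = 2 * 8191 + 1 = 16383
H(15) = 2 * 16383 + 1 = 32767
H(16) = 2 * 32767 + 1 = 65535
H(17) = 2 * 65535 + 1 = 131071
H(18) = 2 * 131071 + 1 = 262143
H(19) = 2 * 262143 + 1 = 524287
H(20) = 2 * 524287 + 1 = 1048575
H(21) = 2 * 1048575 + 1 = 2097151
H(22) = 2 * 2097151 + 1 = 4194303
H(23) = 2 * 4194303 + 1 = 8388607

8388607
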